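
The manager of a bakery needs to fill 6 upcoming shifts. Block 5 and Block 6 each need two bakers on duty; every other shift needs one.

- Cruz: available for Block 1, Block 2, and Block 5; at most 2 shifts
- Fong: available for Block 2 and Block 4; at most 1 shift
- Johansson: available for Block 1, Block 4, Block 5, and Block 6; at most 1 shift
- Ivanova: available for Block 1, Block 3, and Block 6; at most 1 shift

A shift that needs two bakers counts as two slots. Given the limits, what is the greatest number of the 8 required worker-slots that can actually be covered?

5

Total capacity across all bakers is 2+1+1+1 = 5, and 8 slots are needed, so at most 5 can be filled.
An assignment achieving 5: Block 2→Cruz, Block 3→Ivanova, Block 4→Fong, Block 5→Cruz+Johansson.
Loads: Cruz 2/2, Fong 1/1, Johansson 1/1, Ivanova 1/1.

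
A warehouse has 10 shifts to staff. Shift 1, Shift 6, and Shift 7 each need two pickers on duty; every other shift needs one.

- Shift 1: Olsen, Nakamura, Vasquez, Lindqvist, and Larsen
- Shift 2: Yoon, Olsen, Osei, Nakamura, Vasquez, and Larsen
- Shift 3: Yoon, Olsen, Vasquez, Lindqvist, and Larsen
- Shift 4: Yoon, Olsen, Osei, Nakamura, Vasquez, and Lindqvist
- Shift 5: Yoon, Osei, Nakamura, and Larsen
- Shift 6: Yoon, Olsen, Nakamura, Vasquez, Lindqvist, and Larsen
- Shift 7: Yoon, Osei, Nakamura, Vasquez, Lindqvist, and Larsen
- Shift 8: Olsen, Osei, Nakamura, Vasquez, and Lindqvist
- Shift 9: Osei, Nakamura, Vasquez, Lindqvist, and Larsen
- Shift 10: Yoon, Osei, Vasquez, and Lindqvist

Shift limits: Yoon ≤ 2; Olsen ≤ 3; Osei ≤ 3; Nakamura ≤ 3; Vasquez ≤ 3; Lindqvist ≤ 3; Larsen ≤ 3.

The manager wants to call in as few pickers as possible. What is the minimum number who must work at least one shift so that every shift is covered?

5

13 slots to fill and no one can take more than 3, so at least ⌈13/3⌉ = 5 pickers are needed.
Yoon, Olsen, Osei, Nakamura, and Vasquez alone can cover everything: Shift 1→Olsen+Nakamura, Shift 2→Olsen, Shift 3→Yoon, Shift 4→Osei, Shift 5→Yoon, Shift 6→Nakamura+Vasquez, Shift 7→Nakamura+Vasquez, Shift 8→Olsen, Shift 9→Osei, Shift 10→Osei.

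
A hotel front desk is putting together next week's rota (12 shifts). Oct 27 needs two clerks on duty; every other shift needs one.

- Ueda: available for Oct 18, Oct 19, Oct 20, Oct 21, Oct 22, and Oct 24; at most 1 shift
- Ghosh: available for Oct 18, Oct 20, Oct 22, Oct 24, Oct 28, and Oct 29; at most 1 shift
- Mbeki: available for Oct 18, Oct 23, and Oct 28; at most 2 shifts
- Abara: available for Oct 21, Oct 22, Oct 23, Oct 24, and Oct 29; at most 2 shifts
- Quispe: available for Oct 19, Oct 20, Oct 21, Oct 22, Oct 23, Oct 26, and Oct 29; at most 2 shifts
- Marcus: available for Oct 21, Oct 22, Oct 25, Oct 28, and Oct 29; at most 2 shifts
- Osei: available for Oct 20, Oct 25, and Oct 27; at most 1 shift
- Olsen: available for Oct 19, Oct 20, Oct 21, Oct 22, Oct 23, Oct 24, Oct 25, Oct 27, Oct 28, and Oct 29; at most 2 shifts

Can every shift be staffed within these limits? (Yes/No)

Yes

Oct 26 can only be covered by Quispe, so that assignment is forced.
Oct 27 can only be covered by Osei and Olsen, so that assignment is forced.
One valid schedule: Oct 18→Ueda, Oct 19→Quispe, Oct 20→Olsen, Oct 21→Abara, Oct 22→Marcus, Oct 23→Mbeki, Oct 24→Ghosh, Oct 25→Marcus, Oct 26→Quispe, Oct 27→Osei+Olsen, Oct 28→Mbeki, Oct 29→Abara.
Loads: Ueda 1/1, Ghosh 1/1, Mbeki 2/2, Abara 2/2, Quispe 2/2, Marcus 2/2, Osei 1/1, Olsen 2/2 — all within limits.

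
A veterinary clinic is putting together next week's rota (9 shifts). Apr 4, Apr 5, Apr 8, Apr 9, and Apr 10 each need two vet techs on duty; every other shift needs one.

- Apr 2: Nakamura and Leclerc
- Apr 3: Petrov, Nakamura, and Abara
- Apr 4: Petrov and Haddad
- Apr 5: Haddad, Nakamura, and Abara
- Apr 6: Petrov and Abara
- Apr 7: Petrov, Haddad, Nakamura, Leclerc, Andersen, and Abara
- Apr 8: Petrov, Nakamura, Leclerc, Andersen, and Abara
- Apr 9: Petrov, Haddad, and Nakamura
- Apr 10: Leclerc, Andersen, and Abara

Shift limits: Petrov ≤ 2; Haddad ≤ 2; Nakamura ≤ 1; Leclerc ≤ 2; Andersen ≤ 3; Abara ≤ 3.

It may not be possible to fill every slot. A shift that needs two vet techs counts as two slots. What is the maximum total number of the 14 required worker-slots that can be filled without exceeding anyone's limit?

Total capacity across all vet techs is 2+2+1+2+3+3 = 13, and 14 slots are needed, so at most 13 can be filled.
An assignment achieving 13: Apr 2→Nakamura, Apr 3→Abara, Apr 4→Petrov+Haddad, Apr 5→Haddad+Abara, Apr 6→Abara, Apr 7→Andersen, Apr 8→Leclerc+Andersen, Apr 9→Petrov, Apr 10→Leclerc+Andersen.
Loads: Petrov 2/2, Haddad 2/2, Nakamura 1/1, Leclerc 2/2, Andersen 3/3, Abara 3/3.

13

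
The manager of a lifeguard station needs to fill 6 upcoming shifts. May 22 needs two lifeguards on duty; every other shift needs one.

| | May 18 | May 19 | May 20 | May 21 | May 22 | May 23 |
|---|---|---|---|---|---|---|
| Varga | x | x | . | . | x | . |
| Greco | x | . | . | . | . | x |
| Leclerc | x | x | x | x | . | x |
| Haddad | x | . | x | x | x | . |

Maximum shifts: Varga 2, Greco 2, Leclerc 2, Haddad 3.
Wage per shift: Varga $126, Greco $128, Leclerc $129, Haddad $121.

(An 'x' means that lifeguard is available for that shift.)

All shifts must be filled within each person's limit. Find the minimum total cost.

$871

May 22 can only be covered by Varga and Haddad, so that assignment is forced.
Picking the cheapest available lifeguard for each shift independently would cost $864, but that ignores the shift limits.
An optimal schedule: May 18→Greco, May 19→Varga, May 20→Haddad, May 21→Haddad, May 22→Haddad+Varga, May 23→Greco.
Total: 128 + 126 + 121 + 121 + 121 + 126 + 128 = $871.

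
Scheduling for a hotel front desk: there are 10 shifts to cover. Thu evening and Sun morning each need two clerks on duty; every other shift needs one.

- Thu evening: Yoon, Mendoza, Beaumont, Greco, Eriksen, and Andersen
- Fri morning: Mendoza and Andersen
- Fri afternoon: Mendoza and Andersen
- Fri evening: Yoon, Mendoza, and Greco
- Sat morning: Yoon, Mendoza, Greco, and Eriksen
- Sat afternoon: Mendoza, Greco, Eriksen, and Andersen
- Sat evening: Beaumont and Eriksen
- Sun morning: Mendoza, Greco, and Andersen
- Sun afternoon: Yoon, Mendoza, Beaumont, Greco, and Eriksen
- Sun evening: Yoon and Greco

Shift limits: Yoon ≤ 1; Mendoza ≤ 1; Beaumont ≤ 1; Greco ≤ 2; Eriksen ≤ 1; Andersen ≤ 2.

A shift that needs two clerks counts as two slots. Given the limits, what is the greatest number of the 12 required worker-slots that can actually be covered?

8

Total capacity across all clerks is 1+1+1+2+1+2 = 8, and 12 slots are needed, so at most 8 can be filled.
An assignment achieving 8: Fri morning→Mendoza, Fri afternoon→Andersen, Fri evening→Greco, Sat morning→Eriksen, Sat evening→Beaumont, Sun morning→Greco+Andersen, Sun evening→Yoon.
Loads: Yoon 1/1, Mendoza 1/1, Beaumont 1/1, Greco 2/2, Eriksen 1/1, Andersen 2/2.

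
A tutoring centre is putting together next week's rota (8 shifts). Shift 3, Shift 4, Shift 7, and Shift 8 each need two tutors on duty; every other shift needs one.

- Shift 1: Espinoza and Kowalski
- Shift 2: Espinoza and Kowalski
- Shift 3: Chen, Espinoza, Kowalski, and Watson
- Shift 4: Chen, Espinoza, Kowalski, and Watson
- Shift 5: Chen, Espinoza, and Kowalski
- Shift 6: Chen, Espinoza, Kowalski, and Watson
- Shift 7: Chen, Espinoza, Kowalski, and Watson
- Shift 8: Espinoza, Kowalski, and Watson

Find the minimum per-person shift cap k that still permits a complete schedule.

With 4 tutors and 12 worker-slots to fill, someone must work at least ⌈12/4⌉ = 3 shifts, so k ≥ 3.
k = 3 works: Shift 1→Espinoza, Shift 2→Espinoza, Shift 3→Chen+Watson, Shift 4→Kowalski+Watson, Shift 5→Chen, Shift 6→Chen, Shift 7→Kowalski+Watson, Shift 8→Espinoza+Kowalski.
Loads: Chen 3, Espinoza 3, Kowalski 3, Watson 3 — all ≤ 3.

3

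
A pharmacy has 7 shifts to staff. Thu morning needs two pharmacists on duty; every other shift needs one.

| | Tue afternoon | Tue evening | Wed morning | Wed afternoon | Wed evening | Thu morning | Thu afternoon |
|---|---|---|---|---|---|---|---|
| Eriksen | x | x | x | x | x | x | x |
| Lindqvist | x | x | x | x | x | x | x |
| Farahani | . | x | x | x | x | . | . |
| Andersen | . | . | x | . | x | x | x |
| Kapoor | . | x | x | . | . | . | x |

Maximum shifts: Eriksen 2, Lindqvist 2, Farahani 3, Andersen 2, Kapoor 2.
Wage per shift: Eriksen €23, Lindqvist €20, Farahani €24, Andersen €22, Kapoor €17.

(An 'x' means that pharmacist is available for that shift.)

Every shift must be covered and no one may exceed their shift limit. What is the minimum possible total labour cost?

€164

Picking the cheapest available pharmacist for each shift independently would cost €153, but that ignores the shift limits.
An optimal schedule: Tue afternoon→Lindqvist, Tue evening→Kapoor, Wed morning→Eriksen, Wed afternoon→Lindqvist, Wed evening→Andersen, Thu morning→Andersen+Eriksen, Thu afternoon→Kapoor.
Total: 20 + 17 + 23 + 20 + 22 + 22 + 23 + 17 = €164.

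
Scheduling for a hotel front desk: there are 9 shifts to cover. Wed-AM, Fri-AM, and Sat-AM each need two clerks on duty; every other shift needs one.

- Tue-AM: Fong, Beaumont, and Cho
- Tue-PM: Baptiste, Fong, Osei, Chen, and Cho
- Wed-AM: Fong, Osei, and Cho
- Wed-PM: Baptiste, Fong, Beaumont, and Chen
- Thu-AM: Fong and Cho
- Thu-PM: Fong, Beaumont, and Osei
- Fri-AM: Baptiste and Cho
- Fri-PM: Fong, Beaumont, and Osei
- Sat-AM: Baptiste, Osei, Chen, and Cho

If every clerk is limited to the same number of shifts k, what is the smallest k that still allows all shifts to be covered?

2

With 6 clerks and 12 worker-slots to fill, someone must work at least ⌈12/6⌉ = 2 shifts, so k ≥ 2.
k = 2 works: Tue-AM→Fong, Tue-PM→Chen, Wed-AM→Osei+Cho, Wed-PM→Baptiste, Thu-AM→Fong, Thu-PM→Beaumont, Fri-AM→Baptiste+Cho, Fri-PM→Beaumont, Sat-AM→Osei+Chen.
Loads: Baptiste 2, Fong 2, Beaumont 2, Osei 2, Chen 2, Cho 2 — all ≤ 2.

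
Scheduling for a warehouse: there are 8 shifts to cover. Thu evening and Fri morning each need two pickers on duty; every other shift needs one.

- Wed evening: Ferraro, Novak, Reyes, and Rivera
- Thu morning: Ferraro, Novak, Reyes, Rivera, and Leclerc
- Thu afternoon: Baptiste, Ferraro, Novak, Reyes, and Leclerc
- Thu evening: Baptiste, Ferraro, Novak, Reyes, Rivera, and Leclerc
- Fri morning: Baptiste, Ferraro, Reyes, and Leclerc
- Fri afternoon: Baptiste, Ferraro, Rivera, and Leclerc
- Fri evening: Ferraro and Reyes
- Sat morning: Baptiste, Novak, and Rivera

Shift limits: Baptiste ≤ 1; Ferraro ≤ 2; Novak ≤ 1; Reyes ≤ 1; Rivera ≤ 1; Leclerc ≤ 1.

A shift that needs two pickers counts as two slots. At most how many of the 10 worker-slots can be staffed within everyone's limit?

Total capacity across all pickers is 1+2+1+1+1+1 = 7, and 10 slots are needed, so at most 7 can be filled.
An assignment achieving 7: Wed evening→Ferraro, Thu morning→Novak, Fri morning→Reyes+Leclerc, Fri afternoon→Rivera, Fri evening→Ferraro, Sat morning→Baptiste.
Loads: Baptiste 1/1, Ferraro 2/2, Novak 1/1, Reyes 1/1, Rivera 1/1, Leclerc 1/1.

7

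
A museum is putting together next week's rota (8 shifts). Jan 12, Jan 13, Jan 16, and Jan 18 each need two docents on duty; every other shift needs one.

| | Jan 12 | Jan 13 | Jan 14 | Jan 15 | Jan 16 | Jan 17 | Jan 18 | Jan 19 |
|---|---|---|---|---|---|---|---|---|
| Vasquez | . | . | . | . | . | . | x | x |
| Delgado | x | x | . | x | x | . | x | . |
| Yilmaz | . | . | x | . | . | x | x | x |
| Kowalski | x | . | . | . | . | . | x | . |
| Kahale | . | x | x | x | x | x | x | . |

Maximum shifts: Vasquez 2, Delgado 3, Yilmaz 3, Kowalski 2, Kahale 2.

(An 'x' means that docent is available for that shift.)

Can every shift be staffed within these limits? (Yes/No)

No

Total capacity is 12 and 12 slots are needed, so capacity alone doesn't rule it out.
Shifts {Jan 12, Jan 13, Jan 15, Jan 16} need 7 worker-slots in total, but the docents available for any of those shifts (Delgado, Kowalski, and Kahale) can supply at most 6 among them. So no valid schedule exists.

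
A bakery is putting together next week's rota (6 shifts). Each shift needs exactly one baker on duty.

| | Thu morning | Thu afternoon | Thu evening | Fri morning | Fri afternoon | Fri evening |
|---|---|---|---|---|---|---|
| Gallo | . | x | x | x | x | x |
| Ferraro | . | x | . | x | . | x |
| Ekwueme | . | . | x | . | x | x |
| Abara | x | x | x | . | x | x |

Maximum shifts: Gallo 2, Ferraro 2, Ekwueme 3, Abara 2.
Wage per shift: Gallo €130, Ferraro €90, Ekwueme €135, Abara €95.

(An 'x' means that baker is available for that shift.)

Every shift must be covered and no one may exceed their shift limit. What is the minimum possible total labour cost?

€630

Thu morning can only be covered by Abara, so that assignment is forced.
Picking the cheapest available baker for each shift independently would cost €555, but that ignores the shift limits.
An optimal schedule: Thu morning→Abara, Thu afternoon→Ferraro, Thu evening→Abara, Fri morning→Ferraro, Fri afternoon→Gallo, Fri evening→Gallo.
Total: 95 + 90 + 95 + 90 + 130 + 130 = €630.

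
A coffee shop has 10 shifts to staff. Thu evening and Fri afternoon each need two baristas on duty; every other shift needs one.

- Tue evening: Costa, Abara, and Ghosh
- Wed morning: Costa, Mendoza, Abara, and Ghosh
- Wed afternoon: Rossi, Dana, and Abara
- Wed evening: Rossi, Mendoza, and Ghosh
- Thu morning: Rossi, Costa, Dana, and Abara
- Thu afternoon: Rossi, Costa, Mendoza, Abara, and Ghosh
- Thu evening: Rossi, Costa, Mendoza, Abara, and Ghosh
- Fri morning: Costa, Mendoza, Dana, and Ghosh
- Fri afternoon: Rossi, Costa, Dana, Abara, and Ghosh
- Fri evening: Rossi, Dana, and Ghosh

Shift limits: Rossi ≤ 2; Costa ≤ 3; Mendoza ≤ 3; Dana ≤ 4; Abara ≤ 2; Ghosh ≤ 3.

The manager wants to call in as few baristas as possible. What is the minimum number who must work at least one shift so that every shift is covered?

4

12 slots to fill and no one can take more than 4, so at least ⌈12/4⌉ = 3 baristas are needed.
Any 3 baristas together have capacity at most 4+3+3 = 10 < 12 slots, so 3 can never suffice.
Rossi, Costa, Mendoza, and Dana alone can cover everything: Tue evening→Costa, Wed morning→Costa, Wed afternoon→Rossi, Wed evening→Mendoza, Thu morning→Dana, Thu afternoon→Mendoza, Thu evening→Rossi+Mendoza, Fri morning→Dana, Fri afternoon→Costa+Dana, Fri evening→Dana.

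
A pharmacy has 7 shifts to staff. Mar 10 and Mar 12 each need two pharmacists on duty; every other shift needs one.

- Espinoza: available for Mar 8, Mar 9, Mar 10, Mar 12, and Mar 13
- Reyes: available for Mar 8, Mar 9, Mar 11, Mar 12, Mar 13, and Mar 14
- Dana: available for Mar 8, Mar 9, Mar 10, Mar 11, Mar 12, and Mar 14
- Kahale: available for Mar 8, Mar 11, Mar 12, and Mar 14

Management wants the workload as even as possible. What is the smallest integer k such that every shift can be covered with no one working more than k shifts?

3

With 4 pharmacists and 9 worker-slots to fill, someone must work at least ⌈9/4⌉ = 3 shifts, so k ≥ 3.
k = 3 works: Mar 8→Reyes, Mar 9→Espinoza, Mar 10→Espinoza+Dana, Mar 11→Reyes, Mar 12→Dana+Kahale, Mar 13→Espinoza, Mar 14→Reyes.
Loads: Espinoza 3, Reyes 3, Dana 2, Kahale 1 — all ≤ 3.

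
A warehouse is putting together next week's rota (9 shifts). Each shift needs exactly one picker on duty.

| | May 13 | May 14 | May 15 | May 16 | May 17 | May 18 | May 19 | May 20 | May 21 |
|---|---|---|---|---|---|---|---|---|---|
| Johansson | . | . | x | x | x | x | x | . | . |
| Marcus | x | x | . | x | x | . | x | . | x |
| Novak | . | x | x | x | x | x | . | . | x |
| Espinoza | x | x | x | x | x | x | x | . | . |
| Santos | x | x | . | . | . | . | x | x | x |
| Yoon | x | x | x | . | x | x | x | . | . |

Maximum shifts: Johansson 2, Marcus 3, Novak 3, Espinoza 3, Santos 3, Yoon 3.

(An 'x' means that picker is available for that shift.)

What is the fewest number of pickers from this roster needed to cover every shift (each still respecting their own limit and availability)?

9 slots to fill and no one can take more than 3, so at least ⌈9/3⌉ = 3 pickers are needed.
Marcus, Novak, and Santos alone can cover everything: May 13→Marcus, May 14→Novak, May 15→Novak, May 16→Marcus, May 17→Marcus, May 18→Novak, May 19→Santos, May 20→Santos, May 21→Santos.

3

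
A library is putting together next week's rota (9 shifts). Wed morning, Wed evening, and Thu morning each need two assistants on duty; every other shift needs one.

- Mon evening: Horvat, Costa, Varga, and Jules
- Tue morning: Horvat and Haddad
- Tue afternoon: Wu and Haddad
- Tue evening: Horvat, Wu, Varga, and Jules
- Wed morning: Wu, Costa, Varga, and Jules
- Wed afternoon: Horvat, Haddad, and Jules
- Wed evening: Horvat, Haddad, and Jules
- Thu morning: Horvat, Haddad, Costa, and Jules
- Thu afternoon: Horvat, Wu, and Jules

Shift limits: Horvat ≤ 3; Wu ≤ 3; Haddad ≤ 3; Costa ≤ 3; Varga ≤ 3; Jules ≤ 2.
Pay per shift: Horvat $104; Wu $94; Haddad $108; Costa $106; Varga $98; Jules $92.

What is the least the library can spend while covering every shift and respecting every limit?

$1178

Picking the cheapest available assistant for each shift independently would cost $1144, but that ignores the shift limits.
An optimal schedule: Mon evening→Varga, Tue morning→Horvat, Tue afternoon→Wu, Tue evening→Varga, Wed morning→Wu+Varga, Wed afternoon→Jules, Wed evening→Jules+Horvat, Thu morning→Horvat+Costa, Thu afternoon→Wu.
Total: 98 + 104 + 94 + 98 + 94 + 98 + 92 + 92 + 104 + 104 + 106 + 94 = $1178.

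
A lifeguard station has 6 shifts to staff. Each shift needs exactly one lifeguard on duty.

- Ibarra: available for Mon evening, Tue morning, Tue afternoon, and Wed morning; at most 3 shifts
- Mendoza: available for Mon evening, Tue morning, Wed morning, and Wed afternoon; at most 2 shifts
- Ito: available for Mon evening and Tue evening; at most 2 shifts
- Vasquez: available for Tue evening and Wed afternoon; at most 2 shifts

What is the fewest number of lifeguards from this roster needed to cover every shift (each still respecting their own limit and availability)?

6 slots to fill and no one can take more than 3, so at least ⌈6/3⌉ = 2 lifeguards are needed.
Any 2 lifeguards together have capacity at most 3+2 = 5 < 6 slots, so 2 can never suffice.
Ibarra, Mendoza, and Ito alone can cover everything: Mon evening→Mendoza, Tue morning→Ibarra, Tue afternoon→Ibarra, Tue evening→Ito, Wed morning→Ibarra, Wed afternoon→Mendoza.

3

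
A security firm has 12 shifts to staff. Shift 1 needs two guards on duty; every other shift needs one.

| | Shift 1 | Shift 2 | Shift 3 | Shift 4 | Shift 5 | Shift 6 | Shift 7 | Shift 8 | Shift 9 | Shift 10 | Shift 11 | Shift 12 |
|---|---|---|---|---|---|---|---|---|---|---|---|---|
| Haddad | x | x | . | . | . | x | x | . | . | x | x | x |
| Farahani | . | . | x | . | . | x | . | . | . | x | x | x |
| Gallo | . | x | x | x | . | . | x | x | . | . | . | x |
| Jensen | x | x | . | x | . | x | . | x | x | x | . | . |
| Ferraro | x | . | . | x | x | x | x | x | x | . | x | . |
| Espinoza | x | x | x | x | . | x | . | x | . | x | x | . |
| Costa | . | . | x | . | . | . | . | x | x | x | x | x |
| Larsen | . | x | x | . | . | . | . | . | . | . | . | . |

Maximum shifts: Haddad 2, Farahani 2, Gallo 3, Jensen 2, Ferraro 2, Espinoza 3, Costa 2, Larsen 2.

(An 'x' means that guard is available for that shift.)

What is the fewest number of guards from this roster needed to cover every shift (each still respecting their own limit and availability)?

13 slots to fill and no one can take more than 3, so at least ⌈13/3⌉ = 5 guards are needed.
Any 5 guards together have capacity at most 3+3+2+2+2 = 12 < 13 slots, so 5 can never suffice.
Haddad, Farahani, Gallo, Jensen, Ferraro, and Espinoza alone can cover everything: Shift 1→Jensen+Espinoza, Shift 2→Gallo, Shift 3→Farahani, Shift 4→Gallo, Shift 5→Ferraro, Shift 6→Espinoza, Shift 7→Haddad, Shift 8→Gallo, Shift 9→Jensen, Shift 10→Farahani, Shift 11→Ferraro, Shift 12→Haddad.

6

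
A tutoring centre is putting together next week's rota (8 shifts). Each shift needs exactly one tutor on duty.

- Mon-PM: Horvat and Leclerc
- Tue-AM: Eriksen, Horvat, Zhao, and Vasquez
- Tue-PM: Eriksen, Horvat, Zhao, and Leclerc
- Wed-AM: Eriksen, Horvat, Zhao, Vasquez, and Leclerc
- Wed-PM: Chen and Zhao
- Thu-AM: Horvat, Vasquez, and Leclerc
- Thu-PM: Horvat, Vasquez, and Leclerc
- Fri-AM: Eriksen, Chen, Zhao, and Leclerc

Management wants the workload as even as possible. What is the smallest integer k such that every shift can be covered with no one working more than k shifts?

With 6 tutors and 8 worker-slots to fill, someone must work at least ⌈8/6⌉ = 2 shifts, so k ≥ 2.
k = 2 works: Mon-PM→Horvat, Tue-AM→Eriksen, Tue-PM→Eriksen, Wed-AM→Zhao, Wed-PM→Chen, Thu-AM→Horvat, Thu-PM→Vasquez, Fri-AM→Chen.
Loads: Eriksen 2, Horvat 2, Chen 2, Zhao 1, Vasquez 1, Leclerc 0 — all ≤ 2.

2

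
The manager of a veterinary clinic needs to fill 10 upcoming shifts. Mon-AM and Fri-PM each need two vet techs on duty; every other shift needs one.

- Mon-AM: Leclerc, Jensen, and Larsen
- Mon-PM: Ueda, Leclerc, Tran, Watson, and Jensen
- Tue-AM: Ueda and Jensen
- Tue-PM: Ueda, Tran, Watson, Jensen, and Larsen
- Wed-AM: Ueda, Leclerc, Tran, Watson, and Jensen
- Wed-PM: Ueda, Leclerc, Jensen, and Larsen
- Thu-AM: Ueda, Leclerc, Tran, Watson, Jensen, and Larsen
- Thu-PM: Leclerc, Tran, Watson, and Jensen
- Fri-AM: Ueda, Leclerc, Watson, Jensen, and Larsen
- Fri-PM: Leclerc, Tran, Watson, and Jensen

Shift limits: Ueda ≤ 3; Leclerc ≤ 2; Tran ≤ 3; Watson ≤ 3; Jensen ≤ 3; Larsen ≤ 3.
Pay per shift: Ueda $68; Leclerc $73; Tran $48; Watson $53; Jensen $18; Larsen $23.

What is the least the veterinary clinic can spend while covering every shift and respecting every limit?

$426

Picking the cheapest available vet tech for each shift independently would cost $251, but that ignores the shift limits.
An optimal schedule: Mon-AM→Jensen+Larsen, Mon-PM→Tran, Tue-AM→Jensen, Tue-PM→Larsen, Wed-AM→Watson, Wed-PM→Jensen, Thu-AM→Watson, Thu-PM→Tran, Fri-AM→Larsen, Fri-PM→Tran+Watson.
Total: 18 + 23 + 48 + 18 + 23 + 53 + 18 + 53 + 48 + 23 + 48 + 53 = $426.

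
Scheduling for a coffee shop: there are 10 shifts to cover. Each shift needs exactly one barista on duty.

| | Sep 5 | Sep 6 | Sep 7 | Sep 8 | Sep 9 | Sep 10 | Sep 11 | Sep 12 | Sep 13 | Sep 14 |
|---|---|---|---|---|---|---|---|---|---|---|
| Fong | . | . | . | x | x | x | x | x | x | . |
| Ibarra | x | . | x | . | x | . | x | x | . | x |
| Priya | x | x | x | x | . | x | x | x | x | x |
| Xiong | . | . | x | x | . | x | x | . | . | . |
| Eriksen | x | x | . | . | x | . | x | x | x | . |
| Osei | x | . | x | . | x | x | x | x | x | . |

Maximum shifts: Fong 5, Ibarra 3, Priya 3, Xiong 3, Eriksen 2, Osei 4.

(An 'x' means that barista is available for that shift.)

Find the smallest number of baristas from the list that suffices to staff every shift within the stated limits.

3

10 slots to fill and no one can take more than 5, so at least ⌈10/5⌉ = 2 baristas are needed.
Any 2 baristas together have capacity at most 5+4 = 9 < 10 slots, so 2 can never suffice.
Fong, Ibarra, and Priya alone can cover everything: Sep 5→Ibarra, Sep 6→Priya, Sep 7→Ibarra, Sep 8→Fong, Sep 9→Fong, Sep 10→Fong, Sep 11→Fong, Sep 12→Priya, Sep 13→Fong, Sep 14→Ibarra.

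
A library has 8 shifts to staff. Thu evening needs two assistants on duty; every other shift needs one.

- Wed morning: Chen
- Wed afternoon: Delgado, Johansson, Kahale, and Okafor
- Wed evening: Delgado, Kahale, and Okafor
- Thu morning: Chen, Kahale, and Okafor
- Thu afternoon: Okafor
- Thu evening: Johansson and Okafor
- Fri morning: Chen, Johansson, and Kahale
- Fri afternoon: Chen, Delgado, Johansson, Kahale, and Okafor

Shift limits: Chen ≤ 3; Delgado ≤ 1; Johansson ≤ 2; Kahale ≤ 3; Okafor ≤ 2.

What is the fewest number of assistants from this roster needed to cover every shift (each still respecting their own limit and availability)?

9 slots to fill and no one can take more than 3, so at least ⌈9/3⌉ = 3 assistants are needed.
Any 3 assistants together have capacity at most 3+3+2 = 8 < 9 slots, so 3 can never suffice.
Chen, Johansson, Kahale, and Okafor alone can cover everything: Wed morning→Chen, Wed afternoon→Johansson, Wed evening→Kahale, Thu morning→Chen, Thu afternoon→Okafor, Thu evening→Johansson+Okafor, Fri morning→Chen, Fri afternoon→Kahale.

4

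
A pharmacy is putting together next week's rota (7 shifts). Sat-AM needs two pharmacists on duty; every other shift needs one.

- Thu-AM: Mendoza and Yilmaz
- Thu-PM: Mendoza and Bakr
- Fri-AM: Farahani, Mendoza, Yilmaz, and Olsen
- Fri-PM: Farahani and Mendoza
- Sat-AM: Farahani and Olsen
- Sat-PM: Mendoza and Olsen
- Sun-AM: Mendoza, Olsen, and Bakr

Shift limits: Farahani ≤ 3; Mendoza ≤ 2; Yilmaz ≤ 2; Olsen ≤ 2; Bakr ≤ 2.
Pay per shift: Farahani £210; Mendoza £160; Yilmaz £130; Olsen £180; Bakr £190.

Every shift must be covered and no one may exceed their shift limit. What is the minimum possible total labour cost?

Sat-AM can only be covered by Farahani and Olsen, so that assignment is forced.
Picking the cheapest available pharmacist for each shift independently would cost £1290, but that ignores the shift limits.
An optimal schedule: Thu-AM→Yilmaz, Thu-PM→Mendoza, Fri-AM→Yilmaz, Fri-PM→Mendoza, Sat-AM→Olsen+Farahani, Sat-PM→Olsen, Sun-AM→Bakr.
Total: 130 + 160 + 130 + 160 + 180 + 210 + 180 + 190 = £1340.

£1340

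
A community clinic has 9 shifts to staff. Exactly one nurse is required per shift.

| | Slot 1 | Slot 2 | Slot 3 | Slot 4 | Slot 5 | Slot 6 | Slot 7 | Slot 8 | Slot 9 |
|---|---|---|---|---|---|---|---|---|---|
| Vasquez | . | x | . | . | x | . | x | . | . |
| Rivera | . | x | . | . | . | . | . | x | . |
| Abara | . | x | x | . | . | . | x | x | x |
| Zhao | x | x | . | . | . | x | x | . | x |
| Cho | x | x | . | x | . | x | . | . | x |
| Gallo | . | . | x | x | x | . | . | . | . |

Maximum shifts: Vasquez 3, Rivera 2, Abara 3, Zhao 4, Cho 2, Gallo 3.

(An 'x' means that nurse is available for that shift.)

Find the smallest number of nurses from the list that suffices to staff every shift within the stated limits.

9 slots to fill and no one can take more than 4, so at least ⌈9/4⌉ = 3 nurses are needed.
Rivera, Zhao, and Gallo alone can cover everything: Slot 1→Zhao, Slot 2→Rivera, Slot 3→Gallo, Slot 4→Gallo, Slot 5→Gallo, Slot 6→Zhao, Slot 7→Zhao, Slot 8→Rivera, Slot 9→Zhao.

3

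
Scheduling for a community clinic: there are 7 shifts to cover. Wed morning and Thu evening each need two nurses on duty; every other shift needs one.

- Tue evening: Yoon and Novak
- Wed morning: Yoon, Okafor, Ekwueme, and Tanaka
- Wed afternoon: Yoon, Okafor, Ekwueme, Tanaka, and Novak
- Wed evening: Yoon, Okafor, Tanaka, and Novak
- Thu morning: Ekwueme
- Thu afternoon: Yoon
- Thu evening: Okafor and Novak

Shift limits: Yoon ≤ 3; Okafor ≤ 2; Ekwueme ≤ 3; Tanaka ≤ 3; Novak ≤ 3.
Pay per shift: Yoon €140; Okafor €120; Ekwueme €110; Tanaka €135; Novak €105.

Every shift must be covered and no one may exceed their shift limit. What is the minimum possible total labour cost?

€1025

Thu morning can only be covered by Ekwueme, so that assignment is forced.
Thu afternoon can only be covered by Yoon, so that assignment is forced.
Thu evening can only be covered by Okafor and Novak, so that assignment is forced.
Picking the cheapest available nurse for each shift independently would cost €1020, but that ignores the shift limits.
An optimal schedule: Tue evening→Novak, Wed morning→Ekwueme+Okafor, Wed afternoon→Ekwueme, Wed evening→Novak, Thu morning→Ekwueme, Thu afternoon→Yoon, Thu evening→Novak+Okafor.
Total: 105 + 110 + 120 + 110 + 105 + 110 + 140 + 105 + 120 = €1025.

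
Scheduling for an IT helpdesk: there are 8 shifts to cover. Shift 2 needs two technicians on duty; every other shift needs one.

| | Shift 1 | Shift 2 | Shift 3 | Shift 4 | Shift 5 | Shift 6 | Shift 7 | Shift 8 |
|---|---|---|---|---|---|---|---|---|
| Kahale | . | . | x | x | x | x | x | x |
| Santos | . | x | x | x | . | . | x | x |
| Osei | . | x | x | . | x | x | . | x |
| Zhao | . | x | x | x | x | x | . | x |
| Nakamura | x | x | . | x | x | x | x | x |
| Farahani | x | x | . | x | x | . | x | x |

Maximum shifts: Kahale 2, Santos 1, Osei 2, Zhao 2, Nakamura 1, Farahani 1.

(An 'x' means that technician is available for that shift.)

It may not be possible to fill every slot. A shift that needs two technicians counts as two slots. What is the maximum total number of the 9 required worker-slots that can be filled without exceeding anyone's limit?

9

Total capacity across all technicians is 2+1+2+2+1+1 = 9, and 9 slots are needed, so at most 9 can be filled.
An assignment achieving 9: Shift 1→Nakamura, Shift 2→Osei+Zhao, Shift 3→Kahale, Shift 4→Zhao, Shift 5→Osei, Shift 6→Kahale, Shift 7→Santos, Shift 8→Farahani.
Loads: Kahale 2/2, Santos 1/1, Osei 2/2, Zhao 2/2, Nakamura 1/1, Farahani 1/1.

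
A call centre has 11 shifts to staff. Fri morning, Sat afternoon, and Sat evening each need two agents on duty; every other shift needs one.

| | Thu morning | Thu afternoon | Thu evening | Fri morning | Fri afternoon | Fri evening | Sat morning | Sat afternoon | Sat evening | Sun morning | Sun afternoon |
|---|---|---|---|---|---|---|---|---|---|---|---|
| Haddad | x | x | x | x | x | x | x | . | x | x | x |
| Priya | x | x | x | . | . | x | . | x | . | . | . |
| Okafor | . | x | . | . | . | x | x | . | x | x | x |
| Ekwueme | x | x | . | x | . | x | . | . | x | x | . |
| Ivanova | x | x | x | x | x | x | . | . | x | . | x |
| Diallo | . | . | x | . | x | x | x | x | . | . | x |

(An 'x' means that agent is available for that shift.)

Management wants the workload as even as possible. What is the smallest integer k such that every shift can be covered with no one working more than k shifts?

With 6 agents and 14 worker-slots to fill, someone must work at least ⌈14/6⌉ = 3 shifts, so k ≥ 3.
k = 3 works: Thu morning→Priya, Thu afternoon→Okafor, Thu evening→Priya, Fri morning→Haddad+Ekwueme, Fri afternoon→Haddad, Fri evening→Ekwueme, Sat morning→Haddad, Sat afternoon→Priya+Diallo, Sat evening→Ekwueme+Ivanova, Sun morning→Okafor, Sun afternoon→Okafor.
Loads: Haddad 3, Priya 3, Okafor 3, Ekwueme 3, Ivanova 1, Diallo 1 — all ≤ 3.

3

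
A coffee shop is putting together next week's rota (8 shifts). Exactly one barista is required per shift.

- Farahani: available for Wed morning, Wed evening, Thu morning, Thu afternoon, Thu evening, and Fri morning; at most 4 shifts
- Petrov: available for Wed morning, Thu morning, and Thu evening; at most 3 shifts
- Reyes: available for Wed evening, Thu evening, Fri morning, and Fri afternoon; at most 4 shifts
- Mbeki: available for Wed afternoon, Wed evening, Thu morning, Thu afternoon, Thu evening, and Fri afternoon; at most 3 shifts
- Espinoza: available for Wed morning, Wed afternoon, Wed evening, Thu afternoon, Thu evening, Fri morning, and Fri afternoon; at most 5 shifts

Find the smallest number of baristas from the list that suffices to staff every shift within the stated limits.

8 slots to fill and no one can take more than 5, so at least ⌈8/5⌉ = 2 baristas are needed.
Farahani and Espinoza alone can cover everything: Wed morning→Farahani, Wed afternoon→Espinoza, Wed evening→Farahani, Thu morning→Farahani, Thu afternoon→Farahani, Thu evening→Espinoza, Fri morning→Espinoza, Fri afternoon→Espinoza.

2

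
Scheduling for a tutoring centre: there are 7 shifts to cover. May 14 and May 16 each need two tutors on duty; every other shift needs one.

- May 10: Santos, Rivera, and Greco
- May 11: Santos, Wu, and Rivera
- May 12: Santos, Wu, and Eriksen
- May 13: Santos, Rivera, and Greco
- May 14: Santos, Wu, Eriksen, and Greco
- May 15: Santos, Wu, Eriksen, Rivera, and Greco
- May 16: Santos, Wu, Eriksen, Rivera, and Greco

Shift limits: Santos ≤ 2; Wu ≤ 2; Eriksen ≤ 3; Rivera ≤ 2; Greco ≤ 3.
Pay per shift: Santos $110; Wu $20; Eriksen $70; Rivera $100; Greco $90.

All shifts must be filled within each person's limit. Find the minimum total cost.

$620

Picking the cheapest available tutor for each shift independently would cost $420, but that ignores the shift limits.
An optimal schedule: May 10→Greco, May 11→Wu, May 12→Wu, May 13→Greco, May 14→Eriksen+Greco, May 15→Eriksen, May 16→Eriksen+Rivera.
Total: 90 + 20 + 20 + 90 + 70 + 90 + 70 + 70 + 100 = $620.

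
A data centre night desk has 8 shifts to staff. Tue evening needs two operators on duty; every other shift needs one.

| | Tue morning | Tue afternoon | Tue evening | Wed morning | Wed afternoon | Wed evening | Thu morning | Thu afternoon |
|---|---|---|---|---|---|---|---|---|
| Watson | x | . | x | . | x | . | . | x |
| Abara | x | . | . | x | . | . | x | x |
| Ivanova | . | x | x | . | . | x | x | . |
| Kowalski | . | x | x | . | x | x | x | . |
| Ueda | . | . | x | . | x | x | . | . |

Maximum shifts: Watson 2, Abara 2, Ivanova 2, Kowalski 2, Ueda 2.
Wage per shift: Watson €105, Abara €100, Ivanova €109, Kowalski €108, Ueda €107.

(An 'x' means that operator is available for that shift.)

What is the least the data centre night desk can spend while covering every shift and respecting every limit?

Wed morning can only be covered by Abara, so that assignment is forced.
Picking the cheapest available operator for each shift independently would cost €932, but that ignores the shift limits.
An optimal schedule: Tue morning→Abara, Tue afternoon→Kowalski, Tue evening→Ueda+Ivanova, Wed morning→Abara, Wed afternoon→Watson, Wed evening→Ueda, Thu morning→Kowalski, Thu afternoon→Watson.
Total: 100 + 108 + 107 + 109 + 100 + 105 + 107 + 108 + 105 = €949.

€949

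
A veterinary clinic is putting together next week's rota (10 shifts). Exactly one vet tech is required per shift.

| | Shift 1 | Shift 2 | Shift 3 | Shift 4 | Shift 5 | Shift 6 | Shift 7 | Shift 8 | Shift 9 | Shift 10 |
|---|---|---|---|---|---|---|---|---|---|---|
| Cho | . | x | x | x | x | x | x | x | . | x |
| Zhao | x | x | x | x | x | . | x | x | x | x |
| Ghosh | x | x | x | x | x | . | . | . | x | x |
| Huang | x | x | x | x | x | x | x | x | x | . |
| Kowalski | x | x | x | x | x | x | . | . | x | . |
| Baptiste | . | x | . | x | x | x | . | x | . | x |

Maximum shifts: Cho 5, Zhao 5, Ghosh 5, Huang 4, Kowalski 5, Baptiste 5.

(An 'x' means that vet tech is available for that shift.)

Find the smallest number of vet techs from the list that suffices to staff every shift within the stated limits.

10 slots to fill and no one can take more than 5, so at least ⌈10/5⌉ = 2 vet techs are needed.
Cho and Zhao alone can cover everything: Shift 1→Zhao, Shift 2→Cho, Shift 3→Cho, Shift 4→Cho, Shift 5→Cho, Shift 6→Cho, Shift 7→Zhao, Shift 8→Zhao, Shift 9→Zhao, Shift 10→Zhao.

2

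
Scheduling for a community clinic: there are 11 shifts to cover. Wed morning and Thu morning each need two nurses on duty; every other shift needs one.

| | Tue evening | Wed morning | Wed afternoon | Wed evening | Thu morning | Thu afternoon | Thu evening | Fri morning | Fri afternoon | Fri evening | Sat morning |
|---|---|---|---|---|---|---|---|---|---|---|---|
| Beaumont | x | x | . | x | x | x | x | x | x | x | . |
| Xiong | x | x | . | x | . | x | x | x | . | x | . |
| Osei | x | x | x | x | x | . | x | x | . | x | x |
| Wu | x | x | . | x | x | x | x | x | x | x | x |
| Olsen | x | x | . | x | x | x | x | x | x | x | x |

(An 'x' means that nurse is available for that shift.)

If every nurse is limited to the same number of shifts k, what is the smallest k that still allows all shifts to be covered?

With 5 nurses and 13 worker-slots to fill, someone must work at least ⌈13/5⌉ = 3 shifts, so k ≥ 3.
k = 3 works: Tue evening→Beaumont, Wed morning→Wu+Olsen, Wed afternoon→Osei, Wed evening→Xiong, Thu morning→Wu+Olsen, Thu afternoon→Beaumont, Thu evening→Xiong, Fri morning→Xiong, Fri afternoon→Beaumont, Fri evening→Osei, Sat morning→Osei.
Loads: Beaumont 3, Xiong 3, Osei 3, Wu 2, Olsen 2 — all ≤ 3.

3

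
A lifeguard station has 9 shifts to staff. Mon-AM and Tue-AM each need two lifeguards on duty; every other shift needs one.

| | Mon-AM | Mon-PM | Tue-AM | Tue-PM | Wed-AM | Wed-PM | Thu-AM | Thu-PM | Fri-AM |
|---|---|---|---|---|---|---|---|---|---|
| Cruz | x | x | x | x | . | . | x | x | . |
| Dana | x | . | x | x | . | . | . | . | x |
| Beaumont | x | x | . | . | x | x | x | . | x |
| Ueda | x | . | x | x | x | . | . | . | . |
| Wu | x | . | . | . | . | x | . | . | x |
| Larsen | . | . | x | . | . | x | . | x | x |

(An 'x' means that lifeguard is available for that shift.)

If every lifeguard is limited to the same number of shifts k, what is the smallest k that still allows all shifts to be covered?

With 6 lifeguards and 11 worker-slots to fill, someone must work at least ⌈11/6⌉ = 2 shifts, so k ≥ 2.
k = 2 works: Mon-AM→Ueda+Wu, Mon-PM→Cruz, Tue-AM→Ueda+Larsen, Tue-PM→Dana, Wed-AM→Beaumont, Wed-PM→Beaumont, Thu-AM→Cruz, Thu-PM→Larsen, Fri-AM→Dana.
Loads: Cruz 2, Dana 2, Beaumont 2, Ueda 2, Wu 1, Larsen 2 — all ≤ 2.

2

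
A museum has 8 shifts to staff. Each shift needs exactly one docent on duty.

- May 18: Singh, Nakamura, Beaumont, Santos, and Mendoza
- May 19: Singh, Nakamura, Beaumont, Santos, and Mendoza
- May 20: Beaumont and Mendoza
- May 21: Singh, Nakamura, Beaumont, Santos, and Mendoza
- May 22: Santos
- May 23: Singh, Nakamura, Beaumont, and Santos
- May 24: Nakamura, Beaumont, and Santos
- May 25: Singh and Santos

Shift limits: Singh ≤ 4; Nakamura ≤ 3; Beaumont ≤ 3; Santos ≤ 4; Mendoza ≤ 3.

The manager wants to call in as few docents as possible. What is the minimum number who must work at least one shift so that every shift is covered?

3

8 slots to fill and no one can take more than 4, so at least ⌈8/4⌉ = 2 docents are needed.
No set of 2 docents can cover every shift (each such set leaves at least one shift with no one available or exceeds a cap).
Singh, Beaumont, and Santos alone can cover everything: May 18→Singh, May 19→Singh, May 20→Beaumont, May 21→Singh, May 22→Santos, May 23→Beaumont, May 24→Beaumont, May 25→Singh.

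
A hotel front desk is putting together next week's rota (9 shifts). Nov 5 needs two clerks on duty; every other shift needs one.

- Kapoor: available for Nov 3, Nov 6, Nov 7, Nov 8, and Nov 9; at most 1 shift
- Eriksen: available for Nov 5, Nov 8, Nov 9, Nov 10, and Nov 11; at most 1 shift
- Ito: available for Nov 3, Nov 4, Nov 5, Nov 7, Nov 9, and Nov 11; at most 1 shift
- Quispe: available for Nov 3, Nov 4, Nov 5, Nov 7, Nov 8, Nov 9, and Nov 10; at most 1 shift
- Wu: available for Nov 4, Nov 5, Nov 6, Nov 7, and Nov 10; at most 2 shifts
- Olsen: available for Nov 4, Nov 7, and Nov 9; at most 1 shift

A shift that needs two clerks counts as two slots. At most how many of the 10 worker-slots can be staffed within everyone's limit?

Total capacity across all clerks is 1+1+1+1+2+1 = 7, and 10 slots are needed, so at most 7 can be filled.
An assignment achieving 7: Nov 3→Ito, Nov 4→Wu, Nov 6→Kapoor, Nov 7→Olsen, Nov 8→Quispe, Nov 10→Wu, Nov 11→Eriksen.
Loads: Kapoor 1/1, Eriksen 1/1, Ito 1/1, Quispe 1/1, Wu 2/2, Olsen 1/1.

7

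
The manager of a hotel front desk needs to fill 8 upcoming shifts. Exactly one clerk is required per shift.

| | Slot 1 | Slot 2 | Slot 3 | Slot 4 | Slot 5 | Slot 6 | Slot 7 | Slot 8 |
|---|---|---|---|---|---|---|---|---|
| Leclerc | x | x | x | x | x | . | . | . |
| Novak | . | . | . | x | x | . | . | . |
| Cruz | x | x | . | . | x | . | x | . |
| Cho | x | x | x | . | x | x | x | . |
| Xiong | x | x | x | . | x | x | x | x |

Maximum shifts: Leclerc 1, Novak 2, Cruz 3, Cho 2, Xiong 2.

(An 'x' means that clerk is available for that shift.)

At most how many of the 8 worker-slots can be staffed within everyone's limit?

Total capacity across all clerks is 1+2+3+2+2 = 10, and 8 slots are needed, so at most 8 can be filled.
An assignment achieving 8: Slot 1→Cruz, Slot 2→Cruz, Slot 3→Cho, Slot 4→Leclerc, Slot 5→Novak, Slot 6→Cho, Slot 7→Cruz, Slot 8→Xiong.
Loads: Leclerc 1/1, Novak 1/2, Cruz 3/3, Cho 2/2, Xiong 1/2.

8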